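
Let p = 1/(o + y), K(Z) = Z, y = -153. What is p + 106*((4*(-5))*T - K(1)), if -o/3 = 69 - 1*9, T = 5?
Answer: -3565099/333 ≈ -10706.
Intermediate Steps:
o = -180 (o = -3*(69 - 1*9) = -3*(69 - 9) = -3*60 = -180)
p = -1/333 (p = 1/(-180 - 153) = 1/(-333) = -1/333 ≈ -0.0030030)
p + 106*((4*(-5))*T - K(1)) = -1/333 + 106*((4*(-5))*5 - 1*1) = -1/333 + 106*(-20*5 - 1) = -1/333 + 106*(-100 - 1) = -1/333 + 106*(-101) = -1/333 - 10706 = -3565099/333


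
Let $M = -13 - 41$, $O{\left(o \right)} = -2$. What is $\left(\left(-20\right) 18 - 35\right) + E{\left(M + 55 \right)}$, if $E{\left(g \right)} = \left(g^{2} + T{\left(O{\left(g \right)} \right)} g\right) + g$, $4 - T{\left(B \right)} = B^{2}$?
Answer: $-393$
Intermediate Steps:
$M = -54$
$T{\left(B \right)} = 4 - B^{2}$
$E{\left(g \right)} = g + g^{2}$ ($E{\left(g \right)} = \left(g^{2} + \left(4 - \left(-2\right)^{2}\right) g\right) + g = \left(g^{2} + \left(4 - 4\right) g\right) + g = \left(g^{2} + 0 g\right) + g = \left(g^{2} + 0\right) + g = g^{2} + g = g + g^{2}$)
$\left(\left(-20\right) 18 - 35\right) + E{\left(M + 55 \right)} = \left(\left(-20\right) 18 - 35\right) + \left(-54 + 55\right) \left(1 + \left(-54 + 55\right)\right) = \left(-360 - 35\right) + 1 \left(1 + 1\right) = -395 + 1 \cdot 2 = -395 + 2 = -393$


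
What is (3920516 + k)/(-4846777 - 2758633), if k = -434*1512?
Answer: -1632154/3802705 ≈ -0.42921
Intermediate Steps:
k = -656208
(3920516 + k)/(-4846777 - 2758633) = (3920516 - 656208)/(-4846777 - 2758633) = 3264308/(-7605410) = 3264308*(-1/7605410) = -1632154/3802705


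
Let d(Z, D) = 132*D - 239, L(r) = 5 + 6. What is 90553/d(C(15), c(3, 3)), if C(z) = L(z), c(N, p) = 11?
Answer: 90553/1213 ≈ 74.652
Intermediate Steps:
L(r) = 11
C(z) = 11
d(Z, D) = -239 + 132*D
90553/d(C(15), c(3, 3)) = 90553/(-239 + 132*11) = 90553/(-239 + 1452) = 90553/1213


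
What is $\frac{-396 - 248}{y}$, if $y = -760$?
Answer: $\frac{161}{190} \approx 0.84737$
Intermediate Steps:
$\frac{-396 - 248}{y} = \frac{-396 - 248}{-760} = \left(-396 - 248\right) \left(- \frac{1}{760}\right) = \left(-644\right) \left(- \frac{1}{760}\right) = \frac{161}{190}$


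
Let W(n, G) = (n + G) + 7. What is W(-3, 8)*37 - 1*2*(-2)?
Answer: 448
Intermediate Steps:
W(n, G) = 7 + G + n (W(n, G) = (G + n) + 7 = 7 + G + n)
W(-3, 8)*37 - 1*2*(-2) = (7 + 8 - 3)*37 - 1*2*(-2) = 12*37 - 2*(-2) = 444 + 4 = 448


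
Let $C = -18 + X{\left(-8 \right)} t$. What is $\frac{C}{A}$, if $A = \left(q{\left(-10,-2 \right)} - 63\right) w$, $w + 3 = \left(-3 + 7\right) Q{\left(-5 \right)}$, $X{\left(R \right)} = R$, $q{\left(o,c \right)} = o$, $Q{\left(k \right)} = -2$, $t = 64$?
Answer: $- \frac{530}{803} \approx -0.66002$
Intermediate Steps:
$w = -11$ ($w = -3 + \left(-3 + 7\right) \left(-2\right) = -3 + 4 \left(-2\right) = -3 - 8 = -11$)
$C = -530$ ($C = -18 - 512 = -530$)
$A = 803$ ($A = \left(-10 - 63\right) \left(-11\right) = \left(-73\right) \left(-11\right) = 803$)
$\frac{C}{A} = - \frac{530}{803}$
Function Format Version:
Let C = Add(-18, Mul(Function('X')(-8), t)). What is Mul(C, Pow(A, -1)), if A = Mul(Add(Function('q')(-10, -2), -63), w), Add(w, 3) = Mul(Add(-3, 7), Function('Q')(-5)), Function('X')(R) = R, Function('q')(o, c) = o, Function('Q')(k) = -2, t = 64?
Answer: Rational(-530, 803) ≈ -0.66002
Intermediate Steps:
w = -11 (w = Add(-3, Mul(Add(-3, 7), -2)) = Add(-3, Mul(4, -2)) = Add(-3, -8) = -11)
C = -530 (C = Add(-18, Mul(-8, 64)) = Add(-18, -512) = -530)
A = 803 (A = Mul(Add(-10, -63), -11) = Mul(-73, -11) = 803)
Mul(C, Pow(A, -1)) = Mul(-530, Pow(803, -1)) = Mul(-530, Rational(1, 803)) = Rational(-530, 803)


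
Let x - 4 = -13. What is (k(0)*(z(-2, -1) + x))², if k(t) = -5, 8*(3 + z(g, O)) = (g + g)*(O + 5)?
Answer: 4900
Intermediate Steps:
z(g, O) = -3 + g*(5 + O)/4 (z(g, O) = -3 + ((g + g)*(O + 5))/8 = -3 + ((2*g)*(5 + O))/8 = -3 + (2*g*(5 + O))/8 = -3 + g*(5 + O)/4)
x = -9 (x = 4 - 13 = -9)
(k(0)*(z(-2, -1) + x))² = (-5*((-3 + (5/4)*(-2) + (¼)*(-1)*(-2)) - 9))² = (-5*((-3 - 5/2 + ½) - 9))² = (-5*(-5 - 9))² = (-5*(-14))² = 70² = 4900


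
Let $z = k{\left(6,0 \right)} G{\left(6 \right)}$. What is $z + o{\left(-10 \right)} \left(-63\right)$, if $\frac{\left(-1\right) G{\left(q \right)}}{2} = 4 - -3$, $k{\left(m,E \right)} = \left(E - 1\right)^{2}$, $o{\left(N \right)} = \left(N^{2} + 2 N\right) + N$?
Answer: $-4424$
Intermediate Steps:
$o{\left(N \right)} = N^{2} + 3 N$
$k{\left(m,E \right)} = \left(-1 + E\right)^{2}$
$G{\left(q \right)} = -14$ ($G{\left(q \right)} = - 2 \left(4 - -3\right) = - 2 \left(4 + 3\right) = \left(-2\right) 7 = -14$)
$z = -14$ ($z = \left(-1 + 0\right)^{2} \left(-14\right) = \left(-1\right)^{2} \left(-14\right) = 1 \left(-14\right) = -14$)
$z + o{\left(-10 \right)} \left(-63\right) = -14 + - 10 \left(3 - 10\right) \left(-63\right) = -14 + \left(-10\right) \left(-7\right) \left(-63\right) = -14 + 70 \left(-63\right) = -14 - 4410 = -4424$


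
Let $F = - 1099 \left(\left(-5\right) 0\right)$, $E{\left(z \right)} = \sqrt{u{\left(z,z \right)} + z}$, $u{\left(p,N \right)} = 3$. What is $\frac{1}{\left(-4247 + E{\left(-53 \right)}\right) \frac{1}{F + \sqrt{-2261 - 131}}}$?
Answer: $\frac{2 \sqrt{598}}{5 \sqrt{2} + 4247 i} \approx 1.9173 \cdot 10^{-5} - 0.011516 i$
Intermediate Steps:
$E{\left(z \right)} = \sqrt{3 + z}$
$F = 0$ ($F = \left(-1099\right) 0 = 0$)
$\frac{1}{\left(-4247 + E{\left(-53 \right)}\right) \frac{1}{F + \sqrt{-2261 - 131}}} = \frac{1}{\left(-4247 + \sqrt{3 - 53}\right) \frac{1}{0 + \sqrt{-2261 - 131}}} = \frac{1}{\left(-4247 + \sqrt{-50}\right) \frac{1}{0 + \sqrt{-2392}}} = \frac{1}{\left(-4247 + 5 i \sqrt{2}\right) \frac{1}{0 + 2 i \sqrt{598}}} = \frac{1}{\left(-4247 + 5 i \sqrt{2}\right) \frac{1}{2 i \sqrt{598}}} = \frac{1}{\left(-4247 + 5 i \sqrt{2}\right) \left(- \frac{i \sqrt{598}}{1196}\right)} = \frac{1}{\left(- \frac{1}{1196}\right) i \sqrt{598} \left(-4247 + 5 i \sqrt{2}\right)} = \frac{2 i \sqrt{598}}{-4247 + 5 i \sqrt{2}}$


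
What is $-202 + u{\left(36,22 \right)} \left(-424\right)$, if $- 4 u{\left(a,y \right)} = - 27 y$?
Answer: $-63166$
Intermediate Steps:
$u{\left(a,y \right)} = \frac{27 y}{4}$ ($u{\left(a,y \right)} = - \frac{\left(-27\right) y}{4} = \frac{27 y}{4}$)
$-202 + u{\left(36,22 \right)} \left(-424\right) = -202 + \frac{27}{4} \cdot 22 \left(-424\right) = -202 + \frac{297}{2} \left(-424\right) = -202 - 62964 = -63166$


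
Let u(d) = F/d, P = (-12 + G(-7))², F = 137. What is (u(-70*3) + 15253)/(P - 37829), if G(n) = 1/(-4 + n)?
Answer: -387562153/957520200 ≈ -0.40476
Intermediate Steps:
P = 17689/121 (P = (-12 + 1/(-4 - 7))² = (-12 + 1/(-11))² = (-12 - 1/11)² = (-133/11)² = 17689/121 ≈ 146.19)
u(d) = 137/d
(u(-70*3) + 15253)/(P - 37829) = (137/((-70*3)) + 15253)/(17689/121 - 37829) = (137/(-210) + 15253)/(-4559620/121) = (137*(-1/210) + 15253)*(-121/4559620) = (-137/210 + 15253)*(-121/4559620) = (3202993/210)*(-121/4559620) = -387562153/957520200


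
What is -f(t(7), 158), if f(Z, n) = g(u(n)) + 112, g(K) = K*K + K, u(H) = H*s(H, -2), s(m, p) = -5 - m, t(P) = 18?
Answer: -663242874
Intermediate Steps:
u(H) = H*(-5 - H)
g(K) = K + K**2 (g(K) = K**2 + K = K + K**2)
f(Z, n) = 112 - n*(1 - n*(5 + n))*(5 + n) (f(Z, n) = (-n*(5 + n))*(1 - n*(5 + n)) + 112 = -n*(1 - n*(5 + n))*(5 + n) + 112 = 112 - n*(1 - n*(5 + n))*(5 + n))
-f(t(7), 158) = -(112 + 158*(-1 + 158*(5 + 158))*(5 + 158)) = -(112 + 158*(-1 + 158*163)*163) = -(112 + 158*(-1 + 25754)*163) = -(112 + 158*25753*163) = -(112 + 663242762) = -1*663242874 = -663242874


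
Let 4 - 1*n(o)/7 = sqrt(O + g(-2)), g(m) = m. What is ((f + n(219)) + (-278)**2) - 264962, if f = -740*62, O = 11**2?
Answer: -233530 - 7*sqrt(119) ≈ -2.3361e+5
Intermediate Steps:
O = 121
n(o) = 28 - 7*sqrt(119) (n(o) = 28 - 7*sqrt(121 - 2) = 28 - 7*sqrt(119))
f = -45880
((f + n(219)) + (-278)**2) - 264962 = ((-45880 + (28 - 7*sqrt(119))) + (-278)**2) - 264962 = ((-45852 - 7*sqrt(119)) + 77284) - 264962 = (31432 - 7*sqrt(119)) - 264962 = -233530 - 7*sqrt(119)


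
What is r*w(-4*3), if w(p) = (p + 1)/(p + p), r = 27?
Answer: 99/8 ≈ 12.375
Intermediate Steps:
w(p) = (1 + p)/(2*p) (w(p) = (1 + p)/((2*p)) = (1 + p)*(1/(2*p)) = (1 + p)/(2*p))
r*w(-4*3) = 27*((1 - 4*3)/(2*((-4*3)))) = 27*((½)*(1 - 12)/(-12)) = 27*((½)*(-1/12)*(-11)) = 27*(11/24) = 99/8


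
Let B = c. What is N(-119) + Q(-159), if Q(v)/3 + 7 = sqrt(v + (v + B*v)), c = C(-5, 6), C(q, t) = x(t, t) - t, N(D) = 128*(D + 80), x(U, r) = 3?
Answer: -5013 + 3*sqrt(159) ≈ -4975.2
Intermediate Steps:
N(D) = 10240 + 128*D (N(D) = 128*(80 + D) = 10240 + 128*D)
C(q, t) = 3 - t
c = -3 (c = 3 - 1*6 = 3 - 6 = -3)
B = -3
Q(v) = -21 + 3*sqrt(-v) (Q(v) = -21 + 3*sqrt(v + (v - 3*v)) = -21 + 3*sqrt(v - 2*v) = -21 + 3*sqrt(-v))
N(-119) + Q(-159) = (10240 + 128*(-119)) + (-21 + 3*sqrt(-1*(-159))) = (10240 - 15232) + (-21 + 3*sqrt(159)) = -4992 + (-21 + 3*sqrt(159)) = -5013 + 3*sqrt(159)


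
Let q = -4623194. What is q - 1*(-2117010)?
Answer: -2506184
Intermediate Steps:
q - 1*(-2117010) = -4623194 - 1*(-2117010) = -4623194 + 2117010 = -2506184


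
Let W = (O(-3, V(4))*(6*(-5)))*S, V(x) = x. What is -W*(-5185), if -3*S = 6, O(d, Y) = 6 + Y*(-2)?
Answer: -622200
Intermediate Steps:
O(d, Y) = 6 - 2*Y
S = -2 (S = -⅓*6 = -2)
W = -120 (W = ((6 - 2*4)*(6*(-5)))*(-2) = ((6 - 8)*(-30))*(-2) = -2*(-30)*(-2) = 60*(-2) = -120)
-W*(-5185) = -(-120)*(-5185) = -1*622200 = -622200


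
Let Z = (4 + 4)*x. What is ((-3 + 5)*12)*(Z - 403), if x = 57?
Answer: 1272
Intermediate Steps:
Z = 456 (Z = (4 + 4)*57 = 8*57 = 456)
((-3 + 5)*12)*(Z - 403) = ((-3 + 5)*12)*(456 - 403) = (2*12)*53 = 24*53 = 1272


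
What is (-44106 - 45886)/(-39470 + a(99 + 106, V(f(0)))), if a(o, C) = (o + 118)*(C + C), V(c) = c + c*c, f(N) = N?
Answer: 44996/19735 ≈ 2.2800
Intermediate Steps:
V(c) = c + c²
a(o, C) = 2*C*(118 + o) (a(o, C) = (118 + o)*(2*C) = 2*C*(118 + o))
(-44106 - 45886)/(-39470 + a(99 + 106, V(f(0)))) = (-44106 - 45886)/(-39470 + 2*(0*(1 + 0))*(118 + (99 + 106))) = -89992/(-39470 + 2*(0*1)*(118 + 205)) = -89992/(-39470 + 2*0*323) = -89992/(-39470 + 0) = -89992/(-39470) = -89992*(-1/39470) = 44996/19735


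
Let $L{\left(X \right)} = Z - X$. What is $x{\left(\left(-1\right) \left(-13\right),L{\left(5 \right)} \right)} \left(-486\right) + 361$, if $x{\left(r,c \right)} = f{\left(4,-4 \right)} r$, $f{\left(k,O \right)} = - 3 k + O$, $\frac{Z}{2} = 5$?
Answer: $101449$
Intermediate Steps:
$Z = 10$ ($Z = 2 \cdot 5 = 10$)
$f{\left(k,O \right)} = O - 3 k$
$L{\left(X \right)} = 10 - X$
$x{\left(r,c \right)} = - 16 r$ ($x{\left(r,c \right)} = \left(-4 - 12\right) r = - 16 r$)
$x{\left(\left(-1\right) \left(-13\right),L{\left(5 \right)} \right)} \left(-486\right) + 361 = - 16 \left(\left(-1\right) \left(-13\right)\right) \left(-486\right) + 361 = \left(-16\right) 13 \left(-486\right) + 361 = \left(-208\right) \left(-486\right) + 361 = 101088 + 361 = 101449$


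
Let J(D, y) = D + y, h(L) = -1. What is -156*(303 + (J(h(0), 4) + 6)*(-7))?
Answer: -37440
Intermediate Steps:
-156*(303 + (J(h(0), 4) + 6)*(-7)) = -156*(303 + ((-1 + 4) + 6)*(-7)) = -156*(303 + (3 + 6)*(-7)) = -156*(303 + 9*(-7)) = -156*(303 - 63) = -156*240 = -37440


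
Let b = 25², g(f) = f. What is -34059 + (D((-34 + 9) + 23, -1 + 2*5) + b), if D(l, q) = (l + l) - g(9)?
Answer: -33447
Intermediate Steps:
D(l, q) = -9 + 2*l (D(l, q) = (l + l) - 1*9 = 2*l - 9 = -9 + 2*l)
b = 625
-34059 + (D((-34 + 9) + 23, -1 + 2*5) + b) = -34059 + ((-9 + 2*((-34 + 9) + 23)) + 625) = -34059 + ((-9 + 2*(-25 + 23)) + 625) = -34059 + ((-9 + 2*(-2)) + 625) = -34059 + ((-9 - 4) + 625) = -34059 + (-13 + 625) = -34059 + 612 = -33447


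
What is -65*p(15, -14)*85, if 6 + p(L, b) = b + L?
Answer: 27625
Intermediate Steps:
p(L, b) = -6 + L + b (p(L, b) = -6 + (b + L) = -6 + (L + b) = -6 + L + b)
-65*p(15, -14)*85 = -65*(-6 + 15 - 14)*85 = -65*(-5)*85 = 325*85 = 27625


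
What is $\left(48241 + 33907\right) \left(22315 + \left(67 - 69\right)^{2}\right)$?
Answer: $1833461212$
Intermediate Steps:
$\left(48241 + 33907\right) \left(22315 + \left(67 - 69\right)^{2}\right) = 82148 \left(22315 + \left(-2\right)^{2}\right) = 82148 \left(22315 + 4\right) = 82148 \cdot 22319 = 1833461212$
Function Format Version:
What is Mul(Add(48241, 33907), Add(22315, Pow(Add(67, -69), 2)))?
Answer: 1833461212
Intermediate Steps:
Mul(Add(48241, 33907), Add(22315, Pow(Add(67, -69), 2))) = Mul(82148, Add(22315, Pow(-2, 2))) = Mul(82148, Add(22315, 4)) = Mul(82148, 22319) = 1833461212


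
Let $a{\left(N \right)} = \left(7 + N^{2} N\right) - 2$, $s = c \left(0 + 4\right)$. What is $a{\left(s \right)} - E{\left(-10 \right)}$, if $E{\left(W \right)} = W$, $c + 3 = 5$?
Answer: $527$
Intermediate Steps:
$c = 2$ ($c = -3 + 5 = 2$)
$s = 8$ ($s = 2 \left(0 + 4\right) = 2 \cdot 4 = 8$)
$a{\left(N \right)} = 5 + N^{3}$ ($a{\left(N \right)} = \left(7 + N^{3}\right) - 2 = 5 + N^{3}$)
$a{\left(s \right)} - E{\left(-10 \right)} = \left(5 + 8^{3}\right) - -10 = \left(5 + 512\right) + 10 = 517 + 10 = 527$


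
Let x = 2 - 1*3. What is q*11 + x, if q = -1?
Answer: -12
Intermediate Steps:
x = -1 (x = 2 - 3 = -1)
q*11 + x = -1*11 - 1 = -11 - 1 = -12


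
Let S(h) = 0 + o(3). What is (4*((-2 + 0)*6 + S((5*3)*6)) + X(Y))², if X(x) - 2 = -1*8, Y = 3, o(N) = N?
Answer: 1764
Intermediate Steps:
S(h) = 3 (S(h) = 0 + 3 = 3)
X(x) = -6 (X(x) = 2 - 1*8 = 2 - 8 = -6)
(4*((-2 + 0)*6 + S((5*3)*6)) + X(Y))² = (4*((-2 + 0)*6 + 3) - 6)² = (4*(-2*6 + 3) - 6)² = (4*(-12 + 3) - 6)² = (4*(-9) - 6)² = (-36 - 6)² = (-42)² = 1764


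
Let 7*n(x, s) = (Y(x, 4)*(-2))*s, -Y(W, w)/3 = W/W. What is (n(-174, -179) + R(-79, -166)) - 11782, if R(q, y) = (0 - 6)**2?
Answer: -83296/7 ≈ -11899.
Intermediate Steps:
Y(W, w) = -3 (Y(W, w) = -3*W/W = -3*1 = -3)
n(x, s) = 6*s/7 (n(x, s) = ((-3*(-2))*s)/7 = (6*s)/7 = 6*s/7)
R(q, y) = 36 (R(q, y) = (-6)**2 = 36)
(n(-174, -179) + R(-79, -166)) - 11782 = ((6/7)*(-179) + 36) - 11782 = (-1074/7 + 36) - 11782 = -822/7 - 11782 = -83296/7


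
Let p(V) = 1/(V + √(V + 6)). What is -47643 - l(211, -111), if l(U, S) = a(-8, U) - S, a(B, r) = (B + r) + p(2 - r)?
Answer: -2104544779/43884 + I*√203/43884 ≈ -47957.0 + 0.00032467*I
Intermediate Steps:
p(V) = 1/(V + √(6 + V))
a(B, r) = B + r + 1/(2 + √(8 - r) - r) (a(B, r) = (B + r) + 1/((2 - r) + √(6 + (2 - r))) = (B + r) + 1/((2 - r) + √(8 - r)) = (B + r) + 1/(2 + √(8 - r) - r) = B + r + 1/(2 + √(8 - r) - r))
l(U, S) = -8 + U + 1/(2 + √(8 - U) - U) - S (l(U, S) = (-8 + U + 1/(2 + √(8 - U) - U)) - S = -8 + U + 1/(2 + √(8 - U) - U) - S)
-47643 - l(211, -111) = -47643 - (1 + (-8 + 211 - 1*(-111))*(2 + √(8 - 1*211) - 1*211))/(2 + √(8 - 1*211) - 1*211) = -47643 - (1 + (-8 + 211 + 111)*(2 + √(8 - 211) - 211))/(2 + √(8 - 211) - 211) = -47643 - (1 + 314*(2 + √(-203) - 211))/(2 + √(-203) - 211) = -47643 - (1 + 314*(2 + I*√203 - 211))/(2 + I*√203 - 211) = -47643 - (1 + 314*(-209 + I*√203))/(-209 + I*√203) = -47643 - (1 + (-65626 + 314*I*√203))/(-209 + I*√203) = -47643 - (-65625 + 314*I*√203)/(-209 + I*√203)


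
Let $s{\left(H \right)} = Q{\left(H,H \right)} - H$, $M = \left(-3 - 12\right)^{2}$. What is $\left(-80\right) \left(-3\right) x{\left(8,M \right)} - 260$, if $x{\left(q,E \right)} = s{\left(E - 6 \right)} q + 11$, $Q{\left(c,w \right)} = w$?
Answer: $2380$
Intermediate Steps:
$M = 225$ ($M = \left(-3 - 12\right)^{2} = \left(-15\right)^{2} = 225$)
$s{\left(H \right)} = 0$ ($s{\left(H \right)} = H - H = 0$)
$x{\left(q,E \right)} = 11$ ($x{\left(q,E \right)} = 0 q + 11 = 0 + 11 = 11$)
$\left(-80\right) \left(-3\right) x{\left(8,M \right)} - 260 = \left(-80\right) \left(-3\right) 11 - 260 = 240 \cdot 11 - 260 = 2640 - 260 = 2380$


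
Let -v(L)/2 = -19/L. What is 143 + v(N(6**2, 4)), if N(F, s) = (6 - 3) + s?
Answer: 1039/7 ≈ 148.43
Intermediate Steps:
N(F, s) = 3 + s
v(L) = 38/L (v(L) = -(-38)/L = 38/L)
143 + v(N(6**2, 4)) = 143 + 38/(3 + 4) = 143 + 38/7 = 1039/7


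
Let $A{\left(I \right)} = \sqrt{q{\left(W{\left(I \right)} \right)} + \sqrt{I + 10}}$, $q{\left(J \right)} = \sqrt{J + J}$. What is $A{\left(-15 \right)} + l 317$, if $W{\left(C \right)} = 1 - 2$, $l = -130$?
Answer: $-41210 + \sqrt{i} \sqrt{\sqrt{2} + \sqrt{5}} \approx -41209.0 + 1.351 i$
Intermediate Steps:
$W{\left(C \right)} = -1$
$q{\left(J \right)} = \sqrt{2} \sqrt{J}$ ($q{\left(J \right)} = \sqrt{2 J} = \sqrt{2} \sqrt{J}$)
$A{\left(I \right)} = \sqrt{\sqrt{10 + I} + i \sqrt{2}}$ ($A{\left(I \right)} = \sqrt{\sqrt{2} \sqrt{-1} + \sqrt{I + 10}} = \sqrt{\sqrt{2} i + \sqrt{10 + I}} = \sqrt{i \sqrt{2} + \sqrt{10 + I}} = \sqrt{\sqrt{10 + I} + i \sqrt{2}}$)
$A{\left(-15 \right)} + l 317 = \sqrt{\sqrt{10 - 15} + i \sqrt{2}} - 41210 = \sqrt{\sqrt{-5} + i \sqrt{2}} - 41210 = \sqrt{i \sqrt{5} + i \sqrt{2}} - 41210 = \sqrt{i \sqrt{2} + i \sqrt{5}} - 41210 = -41210 + \sqrt{i \sqrt{2} + i \sqrt{5}}$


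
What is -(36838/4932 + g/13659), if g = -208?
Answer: -83690731/11227698 ≈ -7.4539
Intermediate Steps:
-(36838/4932 + g/13659) = -(36838/4932 - 208/13659) = -(36838*(1/4932) - 208*1/13659) = -(18419/2466 - 208/13659) = -1*83690731/11227698 = -83690731/11227698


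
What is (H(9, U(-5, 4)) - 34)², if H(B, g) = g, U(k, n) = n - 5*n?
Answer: 2500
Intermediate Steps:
U(k, n) = -4*n
(H(9, U(-5, 4)) - 34)² = (-4*4 - 34)² = (-16 - 34)² = (-50)² = 2500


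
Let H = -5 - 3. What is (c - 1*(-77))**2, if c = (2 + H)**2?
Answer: 12769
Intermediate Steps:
H = -8
c = 36 (c = (2 - 8)**2 = (-6)**2 = 36)
(c - 1*(-77))**2 = (36 - 1*(-77))**2 = (36 + 77)**2 = 113**2 = 12769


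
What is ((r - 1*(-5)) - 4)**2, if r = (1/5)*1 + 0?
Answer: 36/25 ≈ 1.4400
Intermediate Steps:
r = 1/5 (r = (1*(1/5))*1 + 0 = (1/5)*1 + 0 = 1/5 + 0 = 1/5 ≈ 0.20000)
((r - 1*(-5)) - 4)**2 = ((1/5 - 1*(-5)) - 4)**2 = ((1/5 + 5) - 4)**2 = (26/5 - 4)**2 = (6/5)**2 = 36/25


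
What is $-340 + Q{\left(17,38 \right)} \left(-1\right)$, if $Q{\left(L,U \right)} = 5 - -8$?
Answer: $-353$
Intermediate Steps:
$Q{\left(L,U \right)} = 13$ ($Q{\left(L,U \right)} = 5 + 8 = 13$)
$-340 + Q{\left(17,38 \right)} \left(-1\right) = -340 + 13 \left(-1\right) = -340 - 13 = -353$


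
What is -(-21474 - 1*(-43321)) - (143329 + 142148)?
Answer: -307324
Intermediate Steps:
-(-21474 - 1*(-43321)) - (143329 + 142148) = -(-21474 + 43321) - 1*285477 = -1*21847 - 285477 = -21847 - 285477 = -307324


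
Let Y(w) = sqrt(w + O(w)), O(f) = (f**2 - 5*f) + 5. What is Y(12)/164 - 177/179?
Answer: -177/179 + sqrt(101)/164 ≈ -0.92755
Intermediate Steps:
O(f) = 5 + f**2 - 5*f
Y(w) = sqrt(5 + w**2 - 4*w) (Y(w) = sqrt(w + (5 + w**2 - 5*w)) = sqrt(5 + w**2 - 4*w))
Y(12)/164 - 177/179 = sqrt(5 + 12**2 - 4*12)/164 - 177/179 = sqrt(5 + 144 - 48)*(1/164) - 177*1/179 = sqrt(101)*(1/164) - 177/179 = sqrt(101)/164 - 177/179 = -177/179 + sqrt(101)/164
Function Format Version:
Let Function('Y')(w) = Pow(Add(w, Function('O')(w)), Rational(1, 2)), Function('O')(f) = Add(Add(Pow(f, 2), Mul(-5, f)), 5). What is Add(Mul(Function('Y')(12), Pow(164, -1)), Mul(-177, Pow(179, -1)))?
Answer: Add(Rational(-177, 179), Mul(Rational(1, 164), Pow(101, Rational(1, 2)))) ≈ -0.92755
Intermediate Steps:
Function('O')(f) = Add(5, Pow(f, 2), Mul(-5, f))
Function('Y')(w) = Pow(Add(5, Pow(w, 2), Mul(-4, w)), Rational(1, 2)) (Function('Y')(w) = Pow(Add(w, Add(5, Pow(w, 2), Mul(-5, w))), Rational(1, 2)) = Pow(Add(5, Pow(w, 2), Mul(-4, w)), Rational(1, 2)))
Add(Mul(Function('Y')(12), Pow(164, -1)), Mul(-177, Pow(179, -1))) = Add(Mul(Pow(Add(5, Pow(12, 2), Mul(-4, 12)), Rational(1, 2)), Pow(164, -1)), Mul(-177, Pow(179, -1))) = Add(Mul(Pow(Add(5, 144, -48), Rational(1, 2)), Rational(1, 164)), Mul(-177, Rational(1, 179))) = Add(Mul(Pow(101, Rational(1, 2)), Rational(1, 164)), Rational(-177, 179)) = Add(Mul(Rational(1, 164), Pow(101, Rational(1, 2))), Rational(-177, 179)) = Add(Rational(-177, 179), Mul(Rational(1, 164), Pow(101, Rational(1, 2))))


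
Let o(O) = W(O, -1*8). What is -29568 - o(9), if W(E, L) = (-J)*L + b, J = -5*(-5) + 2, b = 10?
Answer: -29794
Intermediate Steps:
J = 27 (J = 25 + 2 = 27)
W(E, L) = 10 - 27*L (W(E, L) = (-1*27)*L + 10 = -27*L + 10 = 10 - 27*L)
o(O) = 226 (o(O) = 10 - (-27)*8 = 10 - 27*(-8) = 10 + 216 = 226)
-29568 - o(9) = -29568 - 1*226 = -29568 - 226 = -29794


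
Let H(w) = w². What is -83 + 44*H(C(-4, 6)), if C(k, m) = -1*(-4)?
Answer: 621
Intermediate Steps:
C(k, m) = 4
-83 + 44*H(C(-4, 6)) = -83 + 44*4² = -83 + 44*16 = -83 + 704 = 621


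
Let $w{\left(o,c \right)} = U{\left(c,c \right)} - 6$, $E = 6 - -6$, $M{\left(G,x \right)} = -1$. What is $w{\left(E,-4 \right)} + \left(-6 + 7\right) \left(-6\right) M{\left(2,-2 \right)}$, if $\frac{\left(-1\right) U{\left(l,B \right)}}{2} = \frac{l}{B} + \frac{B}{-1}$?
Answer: $-10$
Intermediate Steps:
$E = 12$ ($E = 6 + 6 = 12$)
$U{\left(l,B \right)} = 2 B - \frac{2 l}{B}$ ($U{\left(l,B \right)} = - 2 \left(\frac{l}{B} + \frac{B}{-1}\right) = - 2 \left(\frac{l}{B} + B \left(-1\right)\right) = - 2 \left(\frac{l}{B} - B\right) = - 2 \left(- B + \frac{l}{B}\right) = 2 B - \frac{2 l}{B}$)
$w{\left(o,c \right)} = -8 + 2 c$ ($w{\left(o,c \right)} = \left(2 c - \frac{2 c}{c}\right) - 6 = \left(2 c - 2\right) - 6 = \left(-2 + 2 c\right) - 6 = -8 + 2 c$)
$w{\left(E,-4 \right)} + \left(-6 + 7\right) \left(-6\right) M{\left(2,-2 \right)} = \left(-8 + 2 \left(-4\right)\right) + \left(-6 + 7\right) \left(-6\right) \left(-1\right) = \left(-8 - 8\right) + 1 \left(-6\right) \left(-1\right) = -16 - -6 = -16 + 6 = -10$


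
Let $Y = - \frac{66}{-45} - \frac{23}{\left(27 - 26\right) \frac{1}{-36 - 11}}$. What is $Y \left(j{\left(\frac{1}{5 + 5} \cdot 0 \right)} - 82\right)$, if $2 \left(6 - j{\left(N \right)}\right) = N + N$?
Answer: $- \frac{1234012}{15} \approx -82268.0$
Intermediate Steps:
$Y = \frac{16237}{15}$ ($Y = \left(-66\right) \left(- \frac{1}{45}\right) - \frac{23}{1 \frac{1}{-47}} = \frac{22}{15} - \frac{23}{1 \left(- \frac{1}{47}\right)} = \frac{22}{15} - \frac{23}{- \frac{1}{47}} = \frac{22}{15} - -1081 = \frac{22}{15} + 1081 = \frac{16237}{15} \approx 1082.5$)
$j{\left(N \right)} = 6 - N$ ($j{\left(N \right)} = 6 - \frac{N + N}{2} = 6 - \frac{2 N}{2} = 6 - N$)
$Y \left(j{\left(\frac{1}{5 + 5} \cdot 0 \right)} - 82\right) = \frac{16237 \left(\left(6 - \frac{1}{5 + 5} \cdot 0\right) - 82\right)}{15} = \frac{16237 \left(\left(6 - \frac{1}{10} \cdot 0\right) - 82\right)}{15} = \frac{16237 \left(\left(6 - 0\right) - 82\right)}{15} = \frac{16237 \left(\left(6 + 0\right) - 82\right)}{15} = \frac{16237 \left(6 - 82\right)}{15} = \frac{16237}{15} \left(-76\right) = - \frac{1234012}{15}$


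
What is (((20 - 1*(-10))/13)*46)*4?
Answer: 5520/13 ≈ 424.62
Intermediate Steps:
(((20 - 1*(-10))/13)*46)*4 = (((20 + 10)*(1/13))*46)*4 = ((30*(1/13))*46)*4 = ((30/13)*46)*4 = (1380/13)*4 = 5520/13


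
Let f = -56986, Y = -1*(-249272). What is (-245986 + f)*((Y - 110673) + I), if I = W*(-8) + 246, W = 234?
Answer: -41498983756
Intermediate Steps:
Y = 249272
I = -1626 (I = 234*(-8) + 246 = -1872 + 246 = -1626)
(-245986 + f)*((Y - 110673) + I) = (-245986 - 56986)*((249272 - 110673) - 1626) = -302972*(138599 - 1626) = -302972*136973 = -41498983756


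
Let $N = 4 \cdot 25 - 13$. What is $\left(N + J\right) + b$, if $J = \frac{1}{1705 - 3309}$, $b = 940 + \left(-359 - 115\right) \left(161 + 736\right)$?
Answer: $- \frac{680338205}{1604} \approx -4.2415 \cdot 10^{5}$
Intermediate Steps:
$b = -424238$ ($b = 940 - 425178 = -424238$)
$N = 87$ ($N = 100 - 13 = 87$)
$J = - \frac{1}{1604}$ ($J = \frac{1}{-1604} = - \frac{1}{1604} \approx -0.00062344$)
$\left(N + J\right) + b = \left(87 - \frac{1}{1604}\right) - 424238 = \frac{139547}{1604} - 424238 = - \frac{680338205}{1604}$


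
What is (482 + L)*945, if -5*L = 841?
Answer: 296541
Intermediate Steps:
L = -841/5 (L = -1/5*841 = -841/5 ≈ -168.20)
(482 + L)*945 = (482 - 841/5)*945 = (1569/5)*945 = 296541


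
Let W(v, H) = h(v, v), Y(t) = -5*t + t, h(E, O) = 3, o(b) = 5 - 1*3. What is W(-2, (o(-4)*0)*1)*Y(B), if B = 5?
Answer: -60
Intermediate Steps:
o(b) = 2 (o(b) = 5 - 3 = 2)
Y(t) = -4*t
W(v, H) = 3
W(-2, (o(-4)*0)*1)*Y(B) = 3*(-4*5) = 3*(-20) = -60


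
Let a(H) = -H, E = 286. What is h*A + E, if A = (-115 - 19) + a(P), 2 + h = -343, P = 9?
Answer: 49621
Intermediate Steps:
h = -345 (h = -2 - 343 = -345)
A = -143 (A = (-115 - 19) - 1*9 = -134 - 9 = -143)
h*A + E = -345*(-143) + 286 = 49335 + 286 = 49621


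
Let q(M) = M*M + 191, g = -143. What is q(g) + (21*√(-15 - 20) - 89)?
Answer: 20551 + 21*I*√35 ≈ 20551.0 + 124.24*I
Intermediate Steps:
q(M) = 191 + M² (q(M) = M² + 191 = 191 + M²)
q(g) + (21*√(-15 - 20) - 89) = (191 + (-143)²) + (21*√(-15 - 20) - 89) = (191 + 20449) + (21*√(-35) - 89) = 20640 + (21*(I*√35) - 89) = 20640 + (21*I*√35 - 89) = 20640 + (-89 + 21*I*√35) = 20551 + 21*I*√35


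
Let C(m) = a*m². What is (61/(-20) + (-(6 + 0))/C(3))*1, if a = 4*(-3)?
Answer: -539/180 ≈ -2.9944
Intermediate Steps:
a = -12
C(m) = -12*m²
(61/(-20) + (-(6 + 0))/C(3))*1 = (61/(-20) + (-(6 + 0))/((-12*3²)))*1 = (61*(-1/20) + (-1*6)/((-12*9)))*1 = (-61/20 - 6/(-108))*1 = (-61/20 - 6*(-1/108))*1 = (-61/20 + 1/18)*1 = -539/180*1 = -539/180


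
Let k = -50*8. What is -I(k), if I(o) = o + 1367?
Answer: -967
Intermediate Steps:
k = -400
I(o) = 1367 + o
-I(k) = -(1367 - 400) = -1*967 = -967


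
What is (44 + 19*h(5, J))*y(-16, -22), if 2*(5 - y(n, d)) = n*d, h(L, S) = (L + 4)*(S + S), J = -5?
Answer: 284886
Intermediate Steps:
h(L, S) = 2*S*(4 + L) (h(L, S) = (4 + L)*(2*S) = 2*S*(4 + L))
y(n, d) = 5 - d*n/2 (y(n, d) = 5 - n*d/2 = 5 - d*n/2)
(44 + 19*h(5, J))*y(-16, -22) = (44 + 19*(2*(-5)*(4 + 5)))*(5 - ½*(-22)*(-16)) = (44 + 19*(2*(-5)*9))*(5 - 176) = (44 + 19*(-90))*(-171) = (44 - 1710)*(-171) = -1666*(-171) = 284886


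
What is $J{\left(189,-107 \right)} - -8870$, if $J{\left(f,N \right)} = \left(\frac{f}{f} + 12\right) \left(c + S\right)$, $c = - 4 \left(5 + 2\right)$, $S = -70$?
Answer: $7596$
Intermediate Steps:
$c = -28$ ($c = \left(-4\right) 7 = -28$)
$J{\left(f,N \right)} = -1274$ ($J{\left(f,N \right)} = \left(\frac{f}{f} + 12\right) \left(-28 - 70\right) = \left(1 + 12\right) \left(-98\right) = 13 \left(-98\right) = -1274$)
$J{\left(189,-107 \right)} - -8870 = -1274 - -8870 = -1274 + 8870 = 7596$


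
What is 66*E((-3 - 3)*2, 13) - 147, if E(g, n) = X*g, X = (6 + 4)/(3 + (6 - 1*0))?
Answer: -1027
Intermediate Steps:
X = 10/9 (X = 10/(3 + (6 + 0)) = 10/(3 + 6) = 10/9 ≈ 1.1111)
E(g, n) = 10*g/9
66*E((-3 - 3)*2, 13) - 147 = 66*(10*((-3 - 3)*2)/9) - 147 = 66*(10*(-6*2)/9) - 147 = 66*((10/9)*(-12)) - 147 = 66*(-40/3) - 147 = -880 - 147 = -1027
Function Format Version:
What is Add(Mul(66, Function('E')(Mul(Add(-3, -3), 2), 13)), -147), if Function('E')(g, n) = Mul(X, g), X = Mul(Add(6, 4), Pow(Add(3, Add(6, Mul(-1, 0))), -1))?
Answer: -1027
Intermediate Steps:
X = Rational(10, 9) (X = Mul(10, Pow(Add(3, Add(6, 0)), -1)) = Mul(10, Pow(Add(3, 6), -1)) = Mul(10, Pow(9, -1)) = Mul(10, Rational(1, 9)) = Rational(10, 9) ≈ 1.1111)
Function('E')(g, n) = Mul(Rational(10, 9), g)
Add(Mul(66, Function('E')(Mul(Add(-3, -3), 2), 13)), -147) = Add(Mul(66, Mul(Rational(10, 9), Mul(Add(-3, -3), 2))), -147) = Add(Mul(66, Mul(Rational(10, 9), Mul(-6, 2))), -147) = Add(Mul(66, Mul(Rational(10, 9), -12)), -147) = Add(Mul(66, Rational(-40, 3)), -147) = Add(-880, -147) = -1027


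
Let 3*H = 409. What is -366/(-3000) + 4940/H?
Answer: 7434949/204500 ≈ 36.357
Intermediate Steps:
H = 409/3 (H = (1/3)*409 = 409/3 ≈ 136.33)
-366/(-3000) + 4940/H = -366/(-3000) + 4940/(409/3) = -366*(-1/3000) + 4940*(3/409) = 61/500 + 14820/409 = 7434949/204500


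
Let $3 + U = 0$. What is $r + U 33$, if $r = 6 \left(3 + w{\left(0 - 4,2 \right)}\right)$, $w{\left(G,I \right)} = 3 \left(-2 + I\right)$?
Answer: $-81$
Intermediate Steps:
$U = -3$ ($U = -3 + 0 = -3$)
$w{\left(G,I \right)} = -6 + 3 I$
$r = 18$ ($r = 6 \left(3 + \left(-6 + 3 \cdot 2\right)\right) = 6 \left(3 + \left(-6 + 6\right)\right) = 6 \left(3 + 0\right) = 6 \cdot 3 = 18$)
$r + U 33 = 18 - 99 = -81$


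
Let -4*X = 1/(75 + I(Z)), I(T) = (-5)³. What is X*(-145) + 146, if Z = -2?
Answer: 5811/40 ≈ 145.27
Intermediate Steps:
I(T) = -125
X = 1/200 (X = -1/(4*(75 - 125)) = -¼/(-50) = -¼*(-1/50) = 1/200 ≈ 0.0050000)
X*(-145) + 146 = (1/200)*(-145) + 146 = -29/40 + 146 = 5811/40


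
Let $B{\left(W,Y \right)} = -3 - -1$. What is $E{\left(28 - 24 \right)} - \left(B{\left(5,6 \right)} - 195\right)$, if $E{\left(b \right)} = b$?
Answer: $201$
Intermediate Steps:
$B{\left(W,Y \right)} = -2$ ($B{\left(W,Y \right)} = -3 + 1 = -2$)
$E{\left(28 - 24 \right)} - \left(B{\left(5,6 \right)} - 195\right) = \left(28 - 24\right) - \left(-2 - 195\right) = 4 - \left(-2 - 195\right) = 4 - -197 = 4 + 197 = 201$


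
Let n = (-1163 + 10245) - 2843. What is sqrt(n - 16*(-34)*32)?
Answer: sqrt(23647) ≈ 153.78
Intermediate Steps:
n = 6239 (n = 9082 - 2843 = 6239)
sqrt(n - 16*(-34)*32) = sqrt(6239 - 16*(-34)*32) = sqrt(6239 + 544*32) = sqrt(6239 + 17408) = sqrt(23647)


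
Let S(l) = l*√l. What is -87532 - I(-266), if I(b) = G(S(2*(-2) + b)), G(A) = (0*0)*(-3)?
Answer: -87532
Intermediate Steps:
S(l) = l^(3/2)
G(A) = 0 (G(A) = 0*(-3) = 0)
I(b) = 0
-87532 - I(-266) = -87532 - 1*0 = -87532 + 0 = -87532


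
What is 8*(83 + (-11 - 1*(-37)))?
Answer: 872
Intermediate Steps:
8*(83 + (-11 - 1*(-37))) = 8*(83 + (-11 + 37)) = 8*(83 + 26) = 8*109 = 872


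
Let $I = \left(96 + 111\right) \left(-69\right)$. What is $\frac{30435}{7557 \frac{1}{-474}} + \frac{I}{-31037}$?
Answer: $- \frac{149212574133}{78182203} \approx -1908.5$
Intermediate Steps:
$I = -14283$ ($I = 207 \left(-69\right) = -14283$)
$\frac{30435}{7557 \frac{1}{-474}} + \frac{I}{-31037} = \frac{30435}{7557 \frac{1}{-474}} - \frac{14283}{-31037} = \frac{30435}{7557 \left(- \frac{1}{474}\right)} - - \frac{14283}{31037} = \frac{30435}{- \frac{2519}{158}} + \frac{14283}{31037} = 30435 \left(- \frac{158}{2519}\right) + \frac{14283}{31037} = - \frac{4808730}{2519} + \frac{14283}{31037} = - \frac{149212574133}{78182203}$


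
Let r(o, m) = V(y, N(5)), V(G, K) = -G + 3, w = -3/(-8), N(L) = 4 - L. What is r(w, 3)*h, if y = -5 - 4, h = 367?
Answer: 4404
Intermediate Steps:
w = 3/8 (w = -3*(-⅛) = 3/8 ≈ 0.37500)
y = -9
V(G, K) = 3 - G
r(o, m) = 12 (r(o, m) = 3 - 1*(-9) = 3 + 9 = 12)
r(w, 3)*h = 12*367 = 4404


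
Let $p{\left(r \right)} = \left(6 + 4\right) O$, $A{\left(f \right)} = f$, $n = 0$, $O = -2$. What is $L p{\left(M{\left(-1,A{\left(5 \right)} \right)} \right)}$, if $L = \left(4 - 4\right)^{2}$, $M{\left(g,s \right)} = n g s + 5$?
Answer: $0$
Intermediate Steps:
$M{\left(g,s \right)} = 5$ ($M{\left(g,s \right)} = 0 g s + 5 = 0 s + 5 = 0 + 5 = 5$)
$p{\left(r \right)} = -20$ ($p{\left(r \right)} = \left(6 + 4\right) \left(-2\right) = 10 \left(-2\right) = -20$)
$L = 0$ ($L = 0^{2} = 0$)
$L p{\left(M{\left(-1,A{\left(5 \right)} \right)} \right)} = 0 \left(-20\right) = 0$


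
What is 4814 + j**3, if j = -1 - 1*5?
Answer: 4598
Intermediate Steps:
j = -6 (j = -1 - 5 = -6)
4814 + j**3 = 4814 + (-6)**3 = 4814 - 216 = 4598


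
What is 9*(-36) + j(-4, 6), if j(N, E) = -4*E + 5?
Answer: -343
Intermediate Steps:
j(N, E) = 5 - 4*E
9*(-36) + j(-4, 6) = 9*(-36) + (5 - 4*6) = -324 + (5 - 24) = -324 - 19 = -343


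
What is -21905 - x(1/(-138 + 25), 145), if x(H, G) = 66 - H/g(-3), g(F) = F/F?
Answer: -2482724/113 ≈ -21971.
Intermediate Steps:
g(F) = 1
x(H, G) = 66 - H (x(H, G) = 66 - H/1 = 66 - H)
-21905 - x(1/(-138 + 25), 145) = -21905 - (66 - 1/(-138 + 25)) = -21905 - (66 - 1/(-113)) = -21905 - (66 - 1*(-1/113)) = -21905 - (66 + 1/113) = -21905 - 1*7459/113 = -21905 - 7459/113 = -2482724/113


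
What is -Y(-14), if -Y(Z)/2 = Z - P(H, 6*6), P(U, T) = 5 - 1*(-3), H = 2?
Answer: -44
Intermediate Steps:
P(U, T) = 8 (P(U, T) = 5 + 3 = 8)
Y(Z) = 16 - 2*Z (Y(Z) = -2*(Z - 1*8) = -2*(Z - 8) = -2*(-8 + Z) = 16 - 2*Z)
-Y(-14) = -(16 - 2*(-14)) = -(16 + 28) = -1*44 = -44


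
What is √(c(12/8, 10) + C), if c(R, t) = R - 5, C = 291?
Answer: 5*√46/2 ≈ 16.956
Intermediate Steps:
c(R, t) = -5 + R
√(c(12/8, 10) + C) = √((-5 + 12/8) + 291) = √((-5 + 12*(⅛)) + 291) = √((-5 + 3/2) + 291) = √(-7/2 + 291) = √(575/2) = 5*√46/2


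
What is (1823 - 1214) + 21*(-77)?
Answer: -1008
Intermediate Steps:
(1823 - 1214) + 21*(-77) = 609 - 1617 = -1008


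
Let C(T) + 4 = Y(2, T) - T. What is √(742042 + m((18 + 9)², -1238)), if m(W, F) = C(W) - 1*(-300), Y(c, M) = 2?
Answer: √741611 ≈ 861.17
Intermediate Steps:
C(T) = -2 - T (C(T) = -4 + (2 - T) = -2 - T)
m(W, F) = 298 - W (m(W, F) = (-2 - W) - 1*(-300) = (-2 - W) + 300 = 298 - W)
√(742042 + m((18 + 9)², -1238)) = √(742042 + (298 - (18 + 9)²)) = √(742042 + (298 - 1*27²)) = √(742042 + (298 - 1*729)) = √(742042 + (298 - 729)) = √(742042 - 431) = √741611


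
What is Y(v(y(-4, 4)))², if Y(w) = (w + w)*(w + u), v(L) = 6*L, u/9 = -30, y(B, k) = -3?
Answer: 107495424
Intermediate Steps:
u = -270 (u = 9*(-30) = -270)
Y(w) = 2*w*(-270 + w) (Y(w) = (w + w)*(w - 270) = (2*w)*(-270 + w) = 2*w*(-270 + w))
Y(v(y(-4, 4)))² = (2*(6*(-3))*(-270 + 6*(-3)))² = (2*(-18)*(-270 - 18))² = (2*(-18)*(-288))² = 10368² = 107495424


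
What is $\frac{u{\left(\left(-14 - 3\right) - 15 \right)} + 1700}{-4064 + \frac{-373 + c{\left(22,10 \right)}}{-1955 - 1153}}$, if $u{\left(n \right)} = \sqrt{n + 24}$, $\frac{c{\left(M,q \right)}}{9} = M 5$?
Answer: $- \frac{5283600}{12631529} - \frac{6216 i \sqrt{2}}{12631529} \approx -0.41829 - 0.00069594 i$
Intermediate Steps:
$c{\left(M,q \right)} = 45 M$ ($c{\left(M,q \right)} = 9 M 5 = 9 \cdot 5 M = 45 M$)
$u{\left(n \right)} = \sqrt{24 + n}$
$\frac{u{\left(\left(-14 - 3\right) - 15 \right)} + 1700}{-4064 + \frac{-373 + c{\left(22,10 \right)}}{-1955 - 1153}} = \frac{\sqrt{24 - 32} + 1700}{-4064 + \frac{-373 + 45 \cdot 22}{-1955 - 1153}} = \frac{\sqrt{24 - 32} + 1700}{-4064 + \frac{-373 + 990}{-3108}} = \frac{\sqrt{24 - 32} + 1700}{-4064 + 617 \left(- \frac{1}{3108}\right)} = \frac{\sqrt{-8} + 1700}{-4064 - \frac{617}{3108}} = \frac{2 i \sqrt{2} + 1700}{- \frac{12631529}{3108}} = \left(1700 + 2 i \sqrt{2}\right) \left(- \frac{3108}{12631529}\right) = - \frac{5283600}{12631529} - \frac{6216 i \sqrt{2}}{12631529}$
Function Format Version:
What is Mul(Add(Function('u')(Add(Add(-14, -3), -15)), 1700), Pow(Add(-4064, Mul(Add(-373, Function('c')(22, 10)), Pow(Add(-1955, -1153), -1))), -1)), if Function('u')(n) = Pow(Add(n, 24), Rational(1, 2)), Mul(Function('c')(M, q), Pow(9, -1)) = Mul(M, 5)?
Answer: Add(Rational(-5283600, 12631529), Mul(Rational(-6216, 12631529), I, Pow(2, Rational(1, 2)))) ≈ Add(-0.41829, Mul(-0.00069594, I))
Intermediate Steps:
Function('c')(M, q) = Mul(45, M) (Function('c')(M, q) = Mul(9, Mul(M, 5)) = Mul(9, Mul(5, M)) = Mul(45, M))
Function('u')(n) = Pow(Add(24, n), Rational(1, 2))
Mul(Add(Function('u')(Add(Add(-14, -3), -15)), 1700), Pow(Add(-4064, Mul(Add(-373, Function('c')(22, 10)), Pow(Add(-1955, -1153), -1))), -1)) = Mul(Add(Pow(Add(24, Add(Add(-14, -3), -15)), Rational(1, 2)), 1700), Pow(Add(-4064, Mul(Add(-373, Mul(45, 22)), Pow(Add(-1955, -1153), -1))), -1)) = Mul(Add(Pow(Add(24, Add(-17, -15)), Rational(1, 2)), 1700), Pow(Add(-4064, Mul(Add(-373, 990), Pow(-3108, -1))), -1)) = Mul(Add(Pow(Add(24, -32), Rational(1, 2)), 1700), Pow(Add(-4064, Mul(617, Rational(-1, 3108))), -1)) = Mul(Add(Pow(-8, Rational(1, 2)), 1700), Pow(Add(-4064, Rational(-617, 3108)), -1)) = Mul(Add(Mul(2, I, Pow(2, Rational(1, 2))), 1700), Pow(Rational(-12631529, 3108), -1)) = Mul(Add(1700, Mul(2, I, Pow(2, Rational(1, 2)))), Rational(-3108, 12631529)) = Add(Rational(-5283600, 12631529), Mul(Rational(-6216, 12631529), I, Pow(2, Rational(1, 2))))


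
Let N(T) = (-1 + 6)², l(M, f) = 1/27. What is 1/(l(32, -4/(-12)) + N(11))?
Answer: 27/676 ≈ 0.039941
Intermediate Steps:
l(M, f) = 1/27
N(T) = 25 (N(T) = 5² = 25)
1/(l(32, -4/(-12)) + N(11)) = 1/(1/27 + 25) = 1/(676/27) = 27/676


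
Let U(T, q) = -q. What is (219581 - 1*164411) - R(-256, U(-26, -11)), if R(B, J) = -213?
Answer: 55383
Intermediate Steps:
(219581 - 1*164411) - R(-256, U(-26, -11)) = (219581 - 1*164411) - 1*(-213) = (219581 - 164411) + 213 = 55170 + 213 = 55383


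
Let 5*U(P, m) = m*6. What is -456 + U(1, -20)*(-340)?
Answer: 7704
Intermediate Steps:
U(P, m) = 6*m/5 (U(P, m) = (m*6)/5 = (6*m)/5 = 6*m/5)
-456 + U(1, -20)*(-340) = -456 + ((6/5)*(-20))*(-340) = -456 - 24*(-340) = -456 + 8160 = 7704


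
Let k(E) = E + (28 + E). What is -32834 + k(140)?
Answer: -32526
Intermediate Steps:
k(E) = 28 + 2*E
-32834 + k(140) = -32834 + (28 + 2*140) = -32834 + (28 + 280) = -32834 + 308 = -32526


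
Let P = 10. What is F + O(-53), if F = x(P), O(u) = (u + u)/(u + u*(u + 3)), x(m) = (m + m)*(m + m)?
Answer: 19598/49 ≈ 399.96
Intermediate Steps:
x(m) = 4*m² (x(m) = (2*m)*(2*m) = 4*m²)
O(u) = 2*u/(u + u*(3 + u)) (O(u) = (2*u)/(u + u*(3 + u)) = 2*u/(u + u*(3 + u)))
F = 400 (F = 4*10² = 4*100 = 400)
F + O(-53) = 400 + 2/(4 - 53) = 400 + 2/(-49) = 400 + 2*(-1/49) = 400 - 2/49 = 19598/49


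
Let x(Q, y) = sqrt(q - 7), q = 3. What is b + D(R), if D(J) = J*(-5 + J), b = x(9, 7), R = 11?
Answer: 66 + 2*I ≈ 66.0 + 2.0*I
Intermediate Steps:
x(Q, y) = 2*I (x(Q, y) = sqrt(3 - 7) = sqrt(-4) = 2*I)
b = 2*I ≈ 2.0*I
b + D(R) = 2*I + 11*(-5 + 11) = 2*I + 11*6 = 2*I + 66 = 66 + 2*I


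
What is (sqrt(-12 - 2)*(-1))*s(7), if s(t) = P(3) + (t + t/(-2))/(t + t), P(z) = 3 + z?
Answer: -25*I*sqrt(14)/4 ≈ -23.385*I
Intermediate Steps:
s(t) = 25/4 (s(t) = (3 + 3) + (t + t/(-2))/(t + t) = 6 + (t + t*(-1/2))/((2*t)) = 6 + (t - t/2)*(1/(2*t)) = 6 + (t/2)*(1/(2*t)) = 6 + 1/4 = 25/4)
(sqrt(-12 - 2)*(-1))*s(7) = (sqrt(-12 - 2)*(-1))*(25/4) = (sqrt(-14)*(-1))*(25/4) = ((I*sqrt(14))*(-1))*(25/4) = -I*sqrt(14)*(25/4) = -25*I*sqrt(14)/4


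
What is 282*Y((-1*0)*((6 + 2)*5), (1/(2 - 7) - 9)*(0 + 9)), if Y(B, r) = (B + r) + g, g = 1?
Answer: -115338/5 ≈ -23068.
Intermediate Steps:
Y(B, r) = 1 + B + r (Y(B, r) = (B + r) + 1 = 1 + B + r)
282*Y((-1*0)*((6 + 2)*5), (1/(2 - 7) - 9)*(0 + 9)) = 282*(1 + (-1*0)*((6 + 2)*5) + (1/(2 - 7) - 9)*(0 + 9)) = 282*(1 + 0*(8*5) + (1/(-5) - 9)*9) = 282*(1 + 0*40 + (-1/5 - 9)*9) = 282*(1 + 0 - 46/5*9) = 282*(1 + 0 - 414/5) = 282*(-409/5) = -115338/5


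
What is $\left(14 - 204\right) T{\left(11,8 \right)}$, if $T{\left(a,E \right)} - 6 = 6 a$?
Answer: $-13680$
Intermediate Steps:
$T{\left(a,E \right)} = 6 + 6 a$
$\left(14 - 204\right) T{\left(11,8 \right)} = \left(14 - 204\right) \left(6 + 6 \cdot 11\right) = - 190 \left(6 + 66\right) = \left(-190\right) 72 = -13680$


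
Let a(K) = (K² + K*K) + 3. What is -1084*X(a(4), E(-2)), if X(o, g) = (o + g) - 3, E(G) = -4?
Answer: -30352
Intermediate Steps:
a(K) = 3 + 2*K² (a(K) = (K² + K²) + 3 = 2*K² + 3 = 3 + 2*K²)
X(o, g) = -3 + g + o (X(o, g) = (g + o) - 3 = -3 + g + o)
-1084*X(a(4), E(-2)) = -1084*(-3 - 4 + (3 + 2*4²)) = -1084*(-3 - 4 + (3 + 2*16)) = -1084*(-3 - 4 + (3 + 32)) = -1084*(-3 - 4 + 35) = -1084*28 = -30352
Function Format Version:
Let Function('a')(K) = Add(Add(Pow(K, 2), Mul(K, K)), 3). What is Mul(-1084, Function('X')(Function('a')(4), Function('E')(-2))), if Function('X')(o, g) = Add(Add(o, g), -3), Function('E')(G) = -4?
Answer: -30352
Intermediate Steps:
Function('a')(K) = Add(3, Mul(2, Pow(K, 2))) (Function('a')(K) = Add(Add(Pow(K, 2), Pow(K, 2)), 3) = Add(Mul(2, Pow(K, 2)), 3) = Add(3, Mul(2, Pow(K, 2))))
Function('X')(o, g) = Add(-3, g, o) (Function('X')(o, g) = Add(Add(g, o), -3) = Add(-3, g, o))
Mul(-1084, Function('X')(Function('a')(4), Function('E')(-2))) = Mul(-1084, Add(-3, -4, Add(3, Mul(2, Pow(4, 2))))) = Mul(-1084, Add(-3, -4, Add(3, Mul(2, 16)))) = Mul(-1084, Add(-3, -4, Add(3, 32))) = Mul(-1084, Add(-3, -4, 35)) = Mul(-1084, 28) = -30352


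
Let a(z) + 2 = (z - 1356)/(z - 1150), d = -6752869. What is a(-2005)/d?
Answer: 2949/21305301695 ≈ 1.3842e-7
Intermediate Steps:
a(z) = -2 + (-1356 + z)/(-1150 + z) (a(z) = -2 + (z - 1356)/(z - 1150) = -2 + (-1356 + z)/(-1150 + z))
a(-2005)/d = ((944 - 1*(-2005))/(-1150 - 2005))/(-6752869) = ((944 + 2005)/(-3155))*(-1/6752869) = -1/3155*2949*(-1/6752869) = -2949/3155*(-1/6752869) = 2949/21305301695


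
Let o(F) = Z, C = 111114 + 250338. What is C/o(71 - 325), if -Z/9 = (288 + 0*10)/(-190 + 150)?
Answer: 150605/27 ≈ 5578.0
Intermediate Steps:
C = 361452
Z = 324/5 (Z = -9*(288 + 0*10)/(-190 + 150) = -9*(288 + 0)/(-40) = -2592*(-1)/40 = -9*(-36/5) = 324/5 ≈ 64.800)
o(F) = 324/5
C/o(71 - 325) = 361452/(324/5) = 361452*(5/324) = 150605/27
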